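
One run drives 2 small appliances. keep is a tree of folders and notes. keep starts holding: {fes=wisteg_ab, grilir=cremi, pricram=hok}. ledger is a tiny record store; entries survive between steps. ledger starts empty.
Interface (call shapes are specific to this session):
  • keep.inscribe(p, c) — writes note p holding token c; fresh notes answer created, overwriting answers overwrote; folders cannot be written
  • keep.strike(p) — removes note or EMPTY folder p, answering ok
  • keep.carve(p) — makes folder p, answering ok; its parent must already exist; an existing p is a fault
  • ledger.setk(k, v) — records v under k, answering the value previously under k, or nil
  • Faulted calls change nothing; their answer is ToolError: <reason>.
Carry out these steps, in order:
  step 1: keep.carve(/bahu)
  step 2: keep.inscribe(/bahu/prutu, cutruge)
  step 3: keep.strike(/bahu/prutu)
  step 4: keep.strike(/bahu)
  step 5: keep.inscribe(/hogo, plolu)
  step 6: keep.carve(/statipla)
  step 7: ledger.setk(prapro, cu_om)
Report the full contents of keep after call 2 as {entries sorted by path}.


Next I call carve(p=/bahu), — result: ok.
Calling inscribe(p=/bahu/prutu, c=cutruge): created.
Now I run strike(p=/bahu/prutu), yielding ok.
I try strike(p=/bahu), and see ok.
I invoke inscribe(p=/hogo, c=plolu), → created.
Next I call carve(p=/statipla), and observe ok.
Next I call setk(k=prapro, v=cu_om): nil.

Answer: {bahu/, bahu/prutu=cutruge, fes=wisteg_ab, grilir=cremi, pricram=hok}


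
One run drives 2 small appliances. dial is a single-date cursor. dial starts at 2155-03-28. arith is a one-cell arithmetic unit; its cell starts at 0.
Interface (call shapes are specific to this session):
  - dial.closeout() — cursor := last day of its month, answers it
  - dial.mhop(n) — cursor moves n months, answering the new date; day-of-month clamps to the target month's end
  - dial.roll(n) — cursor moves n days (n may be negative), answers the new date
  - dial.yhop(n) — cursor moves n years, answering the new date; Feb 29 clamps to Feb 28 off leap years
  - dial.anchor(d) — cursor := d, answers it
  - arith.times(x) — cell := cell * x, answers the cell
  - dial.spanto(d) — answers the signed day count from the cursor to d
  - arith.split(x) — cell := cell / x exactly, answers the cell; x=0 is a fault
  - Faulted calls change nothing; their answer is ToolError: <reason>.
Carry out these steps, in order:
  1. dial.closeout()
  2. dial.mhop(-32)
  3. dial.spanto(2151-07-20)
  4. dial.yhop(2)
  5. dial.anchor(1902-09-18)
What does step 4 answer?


Answer: 2154-07-31

Derivation:
-> dial.closeout()
<- 2155-03-31
-> dial.mhop(n=-32)
<- 2152-07-31
-> dial.spanto(d=2151-07-20)
<- -377
-> dial.yhop(n=2)
<- 2154-07-31
-> dial.anchor(d=1902-09-18)
<- 1902-09-18


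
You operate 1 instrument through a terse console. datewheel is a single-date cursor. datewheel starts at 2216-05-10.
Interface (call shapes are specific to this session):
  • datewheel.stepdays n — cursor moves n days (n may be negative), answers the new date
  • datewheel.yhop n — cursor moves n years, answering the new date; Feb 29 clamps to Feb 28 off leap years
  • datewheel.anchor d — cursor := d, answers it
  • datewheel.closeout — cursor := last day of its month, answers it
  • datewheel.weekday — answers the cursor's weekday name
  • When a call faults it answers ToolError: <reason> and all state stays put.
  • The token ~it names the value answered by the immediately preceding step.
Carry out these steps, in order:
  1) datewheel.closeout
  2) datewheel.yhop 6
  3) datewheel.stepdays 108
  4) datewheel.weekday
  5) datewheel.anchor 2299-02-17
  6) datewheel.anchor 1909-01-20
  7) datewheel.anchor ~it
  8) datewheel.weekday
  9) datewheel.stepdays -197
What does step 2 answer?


Answer: 2222-05-31

Derivation:
# 1. closeout() -> 2216-05-31
# 2. yhop(n='6') -> 2222-05-31
# 3. stepdays(n='108') -> 2222-09-16
# 4. weekday() -> Monday
# 5. anchor(d='2299-02-17') -> 2299-02-17
# 6. anchor(d='1909-01-20') -> 1909-01-20
# 7. anchor(d='~it') -> 1909-01-20
# 8. weekday() -> Wednesday
# 9. stepdays(n='-197') -> 1908-07-07


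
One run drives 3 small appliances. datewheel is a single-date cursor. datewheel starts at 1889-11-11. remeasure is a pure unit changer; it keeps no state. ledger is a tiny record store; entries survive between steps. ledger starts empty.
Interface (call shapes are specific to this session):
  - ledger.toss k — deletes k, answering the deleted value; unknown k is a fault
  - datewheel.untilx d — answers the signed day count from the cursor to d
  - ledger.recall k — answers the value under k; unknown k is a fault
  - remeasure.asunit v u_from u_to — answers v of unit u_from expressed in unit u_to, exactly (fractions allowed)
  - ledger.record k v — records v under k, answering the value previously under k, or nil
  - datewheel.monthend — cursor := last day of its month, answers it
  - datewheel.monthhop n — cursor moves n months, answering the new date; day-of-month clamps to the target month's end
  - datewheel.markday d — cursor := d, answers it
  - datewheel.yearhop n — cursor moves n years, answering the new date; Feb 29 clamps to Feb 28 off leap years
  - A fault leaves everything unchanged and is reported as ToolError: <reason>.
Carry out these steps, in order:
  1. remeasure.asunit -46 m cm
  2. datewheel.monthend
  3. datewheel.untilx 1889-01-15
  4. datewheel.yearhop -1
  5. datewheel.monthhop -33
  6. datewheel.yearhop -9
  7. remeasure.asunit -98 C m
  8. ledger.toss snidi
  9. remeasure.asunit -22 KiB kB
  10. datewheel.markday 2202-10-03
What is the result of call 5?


% remeasure.asunit v='-46' u_from='m' u_to='cm'
:: -4600
% datewheel.monthend
:: 1889-11-30
% datewheel.untilx d='1889-01-15'
:: -319
% datewheel.yearhop n='-1'
:: 1888-11-30
% datewheel.monthhop n='-33'
:: 1886-02-28
% datewheel.yearhop n='-9'
:: 1877-02-28
% remeasure.asunit v='-98' u_from='C' u_to='m'
:: ToolError: incompatible units
% ledger.toss k='snidi'
:: ToolError: no such key snidi
% remeasure.asunit v='-22' u_from='KiB' u_to='kB'
:: -2816/125
% datewheel.markday d='2202-10-03'
:: 2202-10-03

Answer: 1886-02-28


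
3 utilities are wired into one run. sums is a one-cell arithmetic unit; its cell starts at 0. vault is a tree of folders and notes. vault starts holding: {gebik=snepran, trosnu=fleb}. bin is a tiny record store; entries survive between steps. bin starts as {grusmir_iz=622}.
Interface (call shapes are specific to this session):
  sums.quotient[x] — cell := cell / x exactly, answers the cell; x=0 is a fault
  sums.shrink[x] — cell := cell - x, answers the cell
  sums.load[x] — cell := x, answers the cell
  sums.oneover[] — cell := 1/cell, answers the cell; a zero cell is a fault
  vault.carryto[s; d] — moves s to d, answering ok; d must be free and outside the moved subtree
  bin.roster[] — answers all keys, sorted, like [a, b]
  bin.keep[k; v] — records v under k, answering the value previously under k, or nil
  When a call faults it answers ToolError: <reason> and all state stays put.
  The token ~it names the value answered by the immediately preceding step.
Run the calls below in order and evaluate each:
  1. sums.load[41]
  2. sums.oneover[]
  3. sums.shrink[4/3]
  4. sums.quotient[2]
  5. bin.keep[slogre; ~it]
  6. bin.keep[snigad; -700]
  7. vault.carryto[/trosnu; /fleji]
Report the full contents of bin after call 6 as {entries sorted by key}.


I invoke sums.load on x='41', which returns 41.
Now I run sums.oneover(): 1/41.
Invoking sums.shrink on x='4/3': -161/123.
I invoke sums.quotient on x='2', which returns -161/246.
I run bin.keep on k='slogre', v='~it', — result: nil.
I invoke bin.keep on k='snigad', v='-700', and observe nil.
Invoking vault.carryto on s='/trosnu', d='/fleji', giving ok.

Answer: {grusmir_iz=622, slogre=-161/246, snigad=-700}


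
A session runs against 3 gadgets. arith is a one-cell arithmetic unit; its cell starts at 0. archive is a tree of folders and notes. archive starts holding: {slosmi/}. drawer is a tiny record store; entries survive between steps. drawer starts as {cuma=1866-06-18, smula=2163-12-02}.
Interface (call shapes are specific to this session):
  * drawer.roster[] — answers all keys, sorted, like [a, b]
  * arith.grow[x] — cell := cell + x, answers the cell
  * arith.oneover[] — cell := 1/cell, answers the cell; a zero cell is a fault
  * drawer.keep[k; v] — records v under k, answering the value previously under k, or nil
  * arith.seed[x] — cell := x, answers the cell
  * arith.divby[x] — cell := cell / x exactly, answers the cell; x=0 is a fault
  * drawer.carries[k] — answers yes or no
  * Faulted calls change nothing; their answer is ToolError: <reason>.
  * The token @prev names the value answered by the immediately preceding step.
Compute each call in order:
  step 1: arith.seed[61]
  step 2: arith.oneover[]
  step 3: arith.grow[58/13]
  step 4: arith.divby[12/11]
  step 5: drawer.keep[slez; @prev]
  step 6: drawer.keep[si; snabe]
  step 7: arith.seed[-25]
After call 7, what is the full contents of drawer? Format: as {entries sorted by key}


Answer: {cuma=1866-06-18, si=snabe, slez=39061/9516, smula=2163-12-02}

Derivation:
$ arith.seed x=61
[out] 61
$ arith.oneover
[out] 1/61
$ arith.grow x=58/13
[out] 3551/793
$ arith.divby x=12/11
[out] 39061/9516
$ drawer.keep k=slez v=@prev
[out] nil
$ drawer.keep k=si v=snabe
[out] nil
$ arith.seed x=-25
[out] -25


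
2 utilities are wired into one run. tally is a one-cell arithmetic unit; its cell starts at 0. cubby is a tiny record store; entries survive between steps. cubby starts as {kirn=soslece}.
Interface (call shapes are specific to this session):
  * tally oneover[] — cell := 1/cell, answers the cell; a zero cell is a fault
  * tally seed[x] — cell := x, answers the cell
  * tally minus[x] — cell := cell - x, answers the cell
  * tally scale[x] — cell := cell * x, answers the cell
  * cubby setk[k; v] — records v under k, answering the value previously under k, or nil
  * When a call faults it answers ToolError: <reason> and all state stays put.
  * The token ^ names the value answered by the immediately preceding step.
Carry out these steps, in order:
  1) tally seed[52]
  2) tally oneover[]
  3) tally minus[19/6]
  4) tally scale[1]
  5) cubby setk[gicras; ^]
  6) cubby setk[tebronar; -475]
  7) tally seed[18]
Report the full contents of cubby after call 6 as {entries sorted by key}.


>>> tally seed x→52
:: 52
>>> tally oneover
:: 1/52
>>> tally minus x→19/6
:: -491/156
>>> tally scale x→1
:: -491/156
>>> cubby setk k→gicras v→^
:: nil
>>> cubby setk k→tebronar v→-475
:: nil
>>> tally seed x→18
:: 18

Answer: {gicras=-491/156, kirn=soslece, tebronar=-475}


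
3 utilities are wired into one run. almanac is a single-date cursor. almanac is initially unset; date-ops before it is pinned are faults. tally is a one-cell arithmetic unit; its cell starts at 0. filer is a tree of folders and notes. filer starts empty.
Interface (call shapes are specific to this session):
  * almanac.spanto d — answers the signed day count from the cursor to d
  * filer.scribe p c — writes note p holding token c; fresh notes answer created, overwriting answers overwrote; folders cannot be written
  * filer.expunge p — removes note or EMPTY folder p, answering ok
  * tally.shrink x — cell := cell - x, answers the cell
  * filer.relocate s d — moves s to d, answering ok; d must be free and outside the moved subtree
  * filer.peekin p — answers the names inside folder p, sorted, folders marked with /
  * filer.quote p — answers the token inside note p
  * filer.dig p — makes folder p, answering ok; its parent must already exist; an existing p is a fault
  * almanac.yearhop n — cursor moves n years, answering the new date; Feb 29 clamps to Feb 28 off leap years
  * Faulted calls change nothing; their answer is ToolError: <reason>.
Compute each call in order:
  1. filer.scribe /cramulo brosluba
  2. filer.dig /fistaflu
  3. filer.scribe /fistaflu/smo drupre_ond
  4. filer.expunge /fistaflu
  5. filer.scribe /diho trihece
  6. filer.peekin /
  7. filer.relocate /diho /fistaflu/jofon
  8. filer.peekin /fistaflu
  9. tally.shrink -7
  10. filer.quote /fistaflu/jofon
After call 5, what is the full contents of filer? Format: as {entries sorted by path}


CALL filer.scribe[p: /cramulo; c: brosluba]
RET  created
CALL filer.dig[p: /fistaflu]
RET  ok
CALL filer.scribe[p: /fistaflu/smo; c: drupre_ond]
RET  created
CALL filer.expunge[p: /fistaflu]
RET  ToolError: not empty
CALL filer.scribe[p: /diho; c: trihece]
RET  created
CALL filer.peekin[p: /]
RET  [cramulo, diho, fistaflu/]
CALL filer.relocate[s: /diho; d: /fistaflu/jofon]
RET  ok
CALL filer.peekin[p: /fistaflu]
RET  [jofon, smo]
CALL tally.shrink[x: -7]
RET  7
CALL filer.quote[p: /fistaflu/jofon]
RET  trihece

Answer: {cramulo=brosluba, diho=trihece, fistaflu/, fistaflu/smo=drupre_ond}


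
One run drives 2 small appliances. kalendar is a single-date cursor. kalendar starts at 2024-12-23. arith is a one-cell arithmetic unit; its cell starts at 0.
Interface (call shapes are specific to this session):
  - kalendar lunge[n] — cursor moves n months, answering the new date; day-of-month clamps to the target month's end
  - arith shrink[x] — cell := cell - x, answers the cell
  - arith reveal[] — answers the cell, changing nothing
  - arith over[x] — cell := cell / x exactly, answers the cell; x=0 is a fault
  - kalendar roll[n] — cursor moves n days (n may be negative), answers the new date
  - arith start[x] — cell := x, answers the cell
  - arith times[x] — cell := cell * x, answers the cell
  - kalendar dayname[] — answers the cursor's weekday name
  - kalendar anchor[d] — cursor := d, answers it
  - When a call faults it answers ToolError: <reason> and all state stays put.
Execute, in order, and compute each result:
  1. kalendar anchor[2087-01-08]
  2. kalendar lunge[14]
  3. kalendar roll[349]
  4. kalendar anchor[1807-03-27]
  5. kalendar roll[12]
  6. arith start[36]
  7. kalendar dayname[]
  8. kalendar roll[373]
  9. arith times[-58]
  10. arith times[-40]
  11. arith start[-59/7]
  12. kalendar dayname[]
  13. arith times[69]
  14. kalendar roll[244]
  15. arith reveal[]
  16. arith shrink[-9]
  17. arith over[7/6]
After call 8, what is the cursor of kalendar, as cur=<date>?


Answer: cur=1808-04-15

Derivation:
Using kalendar anchor(2087-01-08), and see 2087-01-08.
Next I call kalendar lunge(14), and observe 2088-03-08.
I invoke kalendar roll(349): 2089-02-20.
Invoking kalendar anchor(1807-03-27), which returns 1807-03-27.
Calling kalendar roll(12), and observe 1807-04-08.
I try arith start(36): 36.
Calling kalendar dayname(), yielding Wednesday.
I use kalendar roll(373), yielding 1808-04-15.
I run arith times(-58), and observe -2088.
Now I run arith times(-40): 83520.
Next I call arith start(-59/7), and see -59/7.
I use kalendar dayname, which returns Friday.
Next I call arith times(69), which returns -4071/7.
Invoking kalendar roll(244), — result: 1808-12-15.
I try arith reveal: -4071/7.
I run arith shrink(-9), yielding -4008/7.
Next I call arith over(7/6), — result: -24048/49.


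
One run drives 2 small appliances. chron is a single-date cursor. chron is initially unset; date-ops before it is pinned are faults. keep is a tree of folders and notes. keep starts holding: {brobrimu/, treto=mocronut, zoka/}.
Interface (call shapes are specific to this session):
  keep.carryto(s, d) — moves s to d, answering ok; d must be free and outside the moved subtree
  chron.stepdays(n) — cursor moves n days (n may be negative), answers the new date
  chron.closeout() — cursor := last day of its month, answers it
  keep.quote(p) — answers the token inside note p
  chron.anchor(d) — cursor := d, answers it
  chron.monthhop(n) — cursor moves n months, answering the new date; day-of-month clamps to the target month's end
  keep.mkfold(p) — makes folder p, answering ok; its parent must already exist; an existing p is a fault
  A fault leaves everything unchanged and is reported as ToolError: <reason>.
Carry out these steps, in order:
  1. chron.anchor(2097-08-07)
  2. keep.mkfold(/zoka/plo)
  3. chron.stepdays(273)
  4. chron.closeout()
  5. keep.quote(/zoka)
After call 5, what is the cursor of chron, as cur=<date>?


Answer: cur=2098-05-31

Derivation:
> chron.anchor d='2097-08-07'
[out] 2097-08-07
> keep.mkfold p='/zoka/plo'
[out] ok
> chron.stepdays n='273'
[out] 2098-05-07
> chron.closeout
[out] 2098-05-31
> keep.quote p='/zoka'
[out] ToolError: is a directory


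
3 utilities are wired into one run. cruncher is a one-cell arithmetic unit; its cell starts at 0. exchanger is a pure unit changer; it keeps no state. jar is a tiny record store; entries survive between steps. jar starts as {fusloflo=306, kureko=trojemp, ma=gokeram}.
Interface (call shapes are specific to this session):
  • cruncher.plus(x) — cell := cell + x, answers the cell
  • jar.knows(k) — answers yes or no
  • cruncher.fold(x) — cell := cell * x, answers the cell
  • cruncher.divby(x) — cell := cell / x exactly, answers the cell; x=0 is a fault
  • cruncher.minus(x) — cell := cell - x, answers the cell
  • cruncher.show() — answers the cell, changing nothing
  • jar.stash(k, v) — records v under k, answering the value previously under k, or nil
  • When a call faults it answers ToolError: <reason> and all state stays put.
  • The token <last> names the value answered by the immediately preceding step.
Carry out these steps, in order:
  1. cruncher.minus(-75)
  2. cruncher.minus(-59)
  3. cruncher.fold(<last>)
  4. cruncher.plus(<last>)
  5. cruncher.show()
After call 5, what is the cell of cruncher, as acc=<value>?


Answer: acc=35912

Derivation:
> cruncher.minus x='-75'
:: 75
> cruncher.minus x='-59'
:: 134
> cruncher.fold x='<last>'
:: 17956
> cruncher.plus x='<last>'
:: 35912
> cruncher.show
:: 35912


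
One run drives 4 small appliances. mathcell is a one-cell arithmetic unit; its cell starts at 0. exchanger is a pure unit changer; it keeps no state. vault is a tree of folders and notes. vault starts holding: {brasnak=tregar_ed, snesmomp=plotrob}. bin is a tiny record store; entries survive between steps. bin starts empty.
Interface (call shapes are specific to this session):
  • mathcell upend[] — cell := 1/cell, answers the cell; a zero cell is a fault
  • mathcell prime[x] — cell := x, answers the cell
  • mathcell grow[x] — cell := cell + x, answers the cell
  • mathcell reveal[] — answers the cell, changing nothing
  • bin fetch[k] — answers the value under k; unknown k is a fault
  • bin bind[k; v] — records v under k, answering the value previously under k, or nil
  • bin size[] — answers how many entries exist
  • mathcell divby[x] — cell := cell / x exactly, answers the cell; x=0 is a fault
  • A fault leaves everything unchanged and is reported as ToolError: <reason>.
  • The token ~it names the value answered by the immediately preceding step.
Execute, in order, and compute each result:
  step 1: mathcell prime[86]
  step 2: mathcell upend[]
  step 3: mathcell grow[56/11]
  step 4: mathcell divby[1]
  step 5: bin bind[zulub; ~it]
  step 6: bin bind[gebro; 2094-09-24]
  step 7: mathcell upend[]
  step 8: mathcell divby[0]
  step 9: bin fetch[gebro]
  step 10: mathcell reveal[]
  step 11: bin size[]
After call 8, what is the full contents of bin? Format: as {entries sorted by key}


Answer: {gebro=2094-09-24, zulub=4827/946}

Derivation:
Calling mathcell prime on x='86', giving 86.
Calling mathcell upend, — result: 1/86.
Calling mathcell grow on x='56/11', yielding 4827/946.
Invoking mathcell divby on x='1': 4827/946.
Calling bin bind on k='zulub', v='~it', yielding nil.
Next I call bin bind on k='gebro', v='2094-09-24', and get nil.
I call mathcell upend(), and observe 946/4827.
Next I call mathcell divby on x='0', and observe ToolError: division by zero.
Now I run bin fetch on k='gebro', → 2094-09-24.
Next I call mathcell reveal: 946/4827.
Using bin size(), and see 2.


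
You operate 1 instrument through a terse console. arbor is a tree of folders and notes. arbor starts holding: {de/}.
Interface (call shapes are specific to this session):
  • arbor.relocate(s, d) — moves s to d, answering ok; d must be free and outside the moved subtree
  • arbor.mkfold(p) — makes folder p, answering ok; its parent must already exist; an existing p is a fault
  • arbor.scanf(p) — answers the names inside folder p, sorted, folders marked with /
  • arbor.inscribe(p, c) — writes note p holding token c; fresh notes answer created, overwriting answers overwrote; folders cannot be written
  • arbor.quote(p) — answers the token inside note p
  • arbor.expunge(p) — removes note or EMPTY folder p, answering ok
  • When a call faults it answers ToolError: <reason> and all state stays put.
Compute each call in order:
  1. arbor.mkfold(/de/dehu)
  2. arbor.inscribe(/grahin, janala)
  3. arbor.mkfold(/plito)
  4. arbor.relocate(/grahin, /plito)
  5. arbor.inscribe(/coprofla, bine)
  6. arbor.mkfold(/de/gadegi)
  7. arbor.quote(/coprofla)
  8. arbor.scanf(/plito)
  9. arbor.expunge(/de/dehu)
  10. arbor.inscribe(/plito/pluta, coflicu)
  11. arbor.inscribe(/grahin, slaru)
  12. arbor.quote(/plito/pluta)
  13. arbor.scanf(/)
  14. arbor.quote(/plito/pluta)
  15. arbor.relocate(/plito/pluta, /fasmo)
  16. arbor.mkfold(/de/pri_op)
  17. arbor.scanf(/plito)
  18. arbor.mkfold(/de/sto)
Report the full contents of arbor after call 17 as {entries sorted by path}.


Answer: {coprofla=bine, de/, de/gadegi/, de/pri_op/, fasmo=coflicu, grahin=slaru, plito/}

Derivation:
→ mkfold(/de/dehu)
← ok
→ inscribe(/grahin, janala)
← created
→ mkfold(/plito)
← ok
→ relocate(/grahin, /plito)
← ToolError: exists
→ inscribe(/coprofla, bine)
← created
→ mkfold(/de/gadegi)
← ok
→ quote(/coprofla)
← bine
→ scanf(/plito)
← []
→ expunge(/de/dehu)
← ok
→ inscribe(/plito/pluta, coflicu)
← created
→ inscribe(/grahin, slaru)
← overwrote
→ quote(/plito/pluta)
← coflicu
→ scanf(/)
← [coprofla, de/, grahin, plito/]
→ quote(/plito/pluta)
← coflicu
→ relocate(/plito/pluta, /fasmo)
← ok
→ mkfold(/de/pri_op)
← ok
→ scanf(/plito)
← []
→ mkfold(/de/sto)
← ok


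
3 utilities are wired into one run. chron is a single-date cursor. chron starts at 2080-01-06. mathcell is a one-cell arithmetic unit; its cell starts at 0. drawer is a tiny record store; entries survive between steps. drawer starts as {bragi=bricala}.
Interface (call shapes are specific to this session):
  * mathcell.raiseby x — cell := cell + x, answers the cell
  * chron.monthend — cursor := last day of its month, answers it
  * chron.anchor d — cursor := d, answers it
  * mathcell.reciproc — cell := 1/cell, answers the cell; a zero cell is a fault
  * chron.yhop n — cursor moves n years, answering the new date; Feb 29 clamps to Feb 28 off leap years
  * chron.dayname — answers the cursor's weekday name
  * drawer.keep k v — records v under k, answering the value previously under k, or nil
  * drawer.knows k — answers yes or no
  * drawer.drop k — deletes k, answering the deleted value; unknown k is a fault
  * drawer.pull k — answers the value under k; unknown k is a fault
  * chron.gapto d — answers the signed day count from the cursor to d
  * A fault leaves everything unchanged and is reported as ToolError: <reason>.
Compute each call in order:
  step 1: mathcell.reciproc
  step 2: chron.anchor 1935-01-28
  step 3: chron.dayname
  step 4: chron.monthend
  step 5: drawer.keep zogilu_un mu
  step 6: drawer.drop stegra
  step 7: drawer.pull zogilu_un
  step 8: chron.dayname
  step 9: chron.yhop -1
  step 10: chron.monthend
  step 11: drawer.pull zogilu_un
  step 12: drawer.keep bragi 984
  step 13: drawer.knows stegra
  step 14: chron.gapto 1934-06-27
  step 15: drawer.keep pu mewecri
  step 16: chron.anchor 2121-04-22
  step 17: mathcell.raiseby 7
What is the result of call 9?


Do: reciproc[]
See: ToolError: reciprocal of zero
Do: anchor[d='1935-01-28']
See: 1935-01-28
Do: dayname[]
See: Monday
Do: monthend[]
See: 1935-01-31
Do: keep[k='zogilu_un'; v='mu']
See: nil
Do: drop[k='stegra']
See: ToolError: no such key stegra
Do: pull[k='zogilu_un']
See: mu
Do: dayname[]
See: Thursday
Do: yhop[n='-1']
See: 1934-01-31
Do: monthend[]
See: 1934-01-31
Do: pull[k='zogilu_un']
See: mu
Do: keep[k='bragi'; v='984']
See: bricala
Do: knows[k='stegra']
See: no
Do: gapto[d='1934-06-27']
See: 147
Do: keep[k='pu'; v='mewecri']
See: nil
Do: anchor[d='2121-04-22']
See: 2121-04-22
Do: raiseby[x='7']
See: 7

Answer: 1934-01-31


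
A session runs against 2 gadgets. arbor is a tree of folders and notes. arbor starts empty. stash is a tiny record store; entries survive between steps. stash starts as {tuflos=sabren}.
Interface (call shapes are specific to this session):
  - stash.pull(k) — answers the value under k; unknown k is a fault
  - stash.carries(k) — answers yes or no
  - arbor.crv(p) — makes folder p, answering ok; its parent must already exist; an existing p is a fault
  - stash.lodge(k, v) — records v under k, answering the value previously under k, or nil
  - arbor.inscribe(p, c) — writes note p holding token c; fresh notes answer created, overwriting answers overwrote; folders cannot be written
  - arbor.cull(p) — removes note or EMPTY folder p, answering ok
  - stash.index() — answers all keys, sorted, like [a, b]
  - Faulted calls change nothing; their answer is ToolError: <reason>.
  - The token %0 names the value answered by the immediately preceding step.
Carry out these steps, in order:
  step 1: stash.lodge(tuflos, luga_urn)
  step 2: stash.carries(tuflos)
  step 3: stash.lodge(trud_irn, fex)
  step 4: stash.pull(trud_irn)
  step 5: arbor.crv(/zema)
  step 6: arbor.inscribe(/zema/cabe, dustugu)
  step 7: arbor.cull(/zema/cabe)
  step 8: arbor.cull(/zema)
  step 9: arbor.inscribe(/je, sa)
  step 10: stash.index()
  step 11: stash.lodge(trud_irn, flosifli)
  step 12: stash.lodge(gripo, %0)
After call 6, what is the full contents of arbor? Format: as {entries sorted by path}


Answer: {zema/, zema/cabe=dustugu}

Derivation:
>> lodge(k→tuflos, v→luga_urn)
<< sabren
>> carries(k→tuflos)
<< yes
>> lodge(k→trud_irn, v→fex)
<< nil
>> pull(k→trud_irn)
<< fex
>> crv(p→/zema)
<< ok
>> inscribe(p→/zema/cabe, c→dustugu)
<< created
>> cull(p→/zema/cabe)
<< ok
>> cull(p→/zema)
<< ok
>> inscribe(p→/je, c→sa)
<< created
>> index()
<< [trud_irn, tuflos]
>> lodge(k→trud_irn, v→flosifli)
<< fex
>> lodge(k→gripo, v→%0)
<< nil


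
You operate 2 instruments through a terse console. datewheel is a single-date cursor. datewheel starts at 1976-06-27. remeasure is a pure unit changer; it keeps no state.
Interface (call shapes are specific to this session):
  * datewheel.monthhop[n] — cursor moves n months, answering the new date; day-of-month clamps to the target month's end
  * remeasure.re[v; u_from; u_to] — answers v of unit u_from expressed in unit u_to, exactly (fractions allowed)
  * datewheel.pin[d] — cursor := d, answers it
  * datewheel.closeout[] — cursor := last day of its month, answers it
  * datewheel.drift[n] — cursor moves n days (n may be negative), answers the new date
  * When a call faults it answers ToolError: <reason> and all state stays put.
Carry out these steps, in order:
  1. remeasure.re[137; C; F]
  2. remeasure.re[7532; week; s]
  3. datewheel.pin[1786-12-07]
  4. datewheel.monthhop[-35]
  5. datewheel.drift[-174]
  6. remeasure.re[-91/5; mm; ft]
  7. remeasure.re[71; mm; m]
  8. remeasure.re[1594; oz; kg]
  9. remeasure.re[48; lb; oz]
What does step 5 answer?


Answer: 1783-07-17

Derivation:
Now I run remeasure.re(137, C, F), yielding 1393/5.
I call remeasure.re(7532, week, s), → 4555353600.
Then datewheel.pin(1786-12-07), giving 1786-12-07.
Using datewheel.monthhop(-35), and get 1784-01-07.
Using datewheel.drift(-174), — result: 1783-07-17.
I invoke remeasure.re(-91/5, mm, ft), and see -91/1524.
I run remeasure.re(71, mm, m), and see 71/1000.
Calling remeasure.re(1594, oz, kg), giving 36151311889/800000000.
Then remeasure.re(48, lb, oz), — result: 768.


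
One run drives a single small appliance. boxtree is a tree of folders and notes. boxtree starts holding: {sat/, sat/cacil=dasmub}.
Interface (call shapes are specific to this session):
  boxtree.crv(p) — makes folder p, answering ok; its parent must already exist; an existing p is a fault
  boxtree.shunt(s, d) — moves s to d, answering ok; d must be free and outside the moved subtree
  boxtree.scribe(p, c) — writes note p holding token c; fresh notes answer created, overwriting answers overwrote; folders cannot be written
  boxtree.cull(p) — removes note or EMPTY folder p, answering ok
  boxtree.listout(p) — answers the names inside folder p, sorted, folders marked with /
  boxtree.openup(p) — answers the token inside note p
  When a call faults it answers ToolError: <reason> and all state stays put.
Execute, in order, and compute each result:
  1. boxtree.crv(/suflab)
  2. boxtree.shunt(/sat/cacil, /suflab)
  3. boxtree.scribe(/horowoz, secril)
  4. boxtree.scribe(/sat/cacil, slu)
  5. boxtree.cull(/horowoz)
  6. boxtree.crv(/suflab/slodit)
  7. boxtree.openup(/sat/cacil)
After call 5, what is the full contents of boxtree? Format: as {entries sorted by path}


Do: boxtree.crv[p=/suflab]
See: ok
Do: boxtree.shunt[s=/sat/cacil; d=/suflab]
See: ToolError: exists
Do: boxtree.scribe[p=/horowoz; c=secril]
See: created
Do: boxtree.scribe[p=/sat/cacil; c=slu]
See: overwrote
Do: boxtree.cull[p=/horowoz]
See: ok
Do: boxtree.crv[p=/suflab/slodit]
See: ok
Do: boxtree.openup[p=/sat/cacil]
See: slu

Answer: {sat/, sat/cacil=slu, suflab/}


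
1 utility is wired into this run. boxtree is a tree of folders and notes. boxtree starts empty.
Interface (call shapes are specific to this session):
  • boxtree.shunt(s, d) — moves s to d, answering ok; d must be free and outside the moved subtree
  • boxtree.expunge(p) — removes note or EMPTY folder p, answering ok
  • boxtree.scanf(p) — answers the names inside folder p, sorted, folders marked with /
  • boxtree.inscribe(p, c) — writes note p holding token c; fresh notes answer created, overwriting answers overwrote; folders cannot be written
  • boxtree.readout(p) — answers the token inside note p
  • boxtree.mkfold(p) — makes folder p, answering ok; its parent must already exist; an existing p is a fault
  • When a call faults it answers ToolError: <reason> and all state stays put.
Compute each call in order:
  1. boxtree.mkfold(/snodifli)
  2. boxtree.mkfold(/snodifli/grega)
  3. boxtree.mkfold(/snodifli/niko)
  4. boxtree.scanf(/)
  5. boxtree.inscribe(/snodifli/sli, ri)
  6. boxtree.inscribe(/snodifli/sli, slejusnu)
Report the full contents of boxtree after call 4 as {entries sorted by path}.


Answer: {snodifli/, snodifli/grega/, snodifli/niko/}

Derivation:
==> boxtree.mkfold(p→/snodifli)
<== ok
==> boxtree.mkfold(p→/snodifli/grega)
<== ok
==> boxtree.mkfold(p→/snodifli/niko)
<== ok
==> boxtree.scanf(p→/)
<== [snodifli/]
==> boxtree.inscribe(p→/snodifli/sli, c→ri)
<== created
==> boxtree.inscribe(p→/snodifli/sli, c→slejusnu)
<== overwrote


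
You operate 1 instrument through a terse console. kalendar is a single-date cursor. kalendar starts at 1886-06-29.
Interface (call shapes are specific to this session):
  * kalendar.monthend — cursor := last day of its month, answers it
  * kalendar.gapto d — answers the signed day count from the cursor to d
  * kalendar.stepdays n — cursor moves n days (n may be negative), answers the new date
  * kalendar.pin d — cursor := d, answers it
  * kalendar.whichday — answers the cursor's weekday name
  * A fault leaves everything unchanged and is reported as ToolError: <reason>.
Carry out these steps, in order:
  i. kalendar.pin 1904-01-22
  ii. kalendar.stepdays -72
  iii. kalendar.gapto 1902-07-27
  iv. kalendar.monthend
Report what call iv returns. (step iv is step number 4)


Answer: 1903-11-30

Derivation:
~$ pin d=1904-01-22
[out] 1904-01-22
~$ stepdays n=-72
[out] 1903-11-11
~$ gapto d=1902-07-27
[out] -472
~$ monthend
[out] 1903-11-30


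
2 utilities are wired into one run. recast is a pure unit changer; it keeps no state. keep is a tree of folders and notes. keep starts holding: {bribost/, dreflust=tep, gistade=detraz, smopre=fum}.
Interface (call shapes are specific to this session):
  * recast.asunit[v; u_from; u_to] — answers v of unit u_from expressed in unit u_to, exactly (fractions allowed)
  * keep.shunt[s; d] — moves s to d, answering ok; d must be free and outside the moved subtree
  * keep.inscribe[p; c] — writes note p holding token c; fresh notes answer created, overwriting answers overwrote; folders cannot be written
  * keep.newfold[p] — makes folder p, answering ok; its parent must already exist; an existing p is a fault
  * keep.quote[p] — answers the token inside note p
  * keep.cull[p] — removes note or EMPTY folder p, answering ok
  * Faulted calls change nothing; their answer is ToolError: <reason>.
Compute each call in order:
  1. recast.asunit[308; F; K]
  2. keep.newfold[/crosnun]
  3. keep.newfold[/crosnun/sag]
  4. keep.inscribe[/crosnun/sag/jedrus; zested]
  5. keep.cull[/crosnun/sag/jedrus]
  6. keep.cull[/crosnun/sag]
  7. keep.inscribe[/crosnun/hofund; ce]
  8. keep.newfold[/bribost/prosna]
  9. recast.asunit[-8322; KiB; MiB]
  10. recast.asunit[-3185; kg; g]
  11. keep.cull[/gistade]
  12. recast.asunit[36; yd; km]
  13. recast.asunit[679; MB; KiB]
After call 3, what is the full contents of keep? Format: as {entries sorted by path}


% recast.asunit v=308 u_from=F u_to=K
:: 25589/60
% keep.newfold p=/crosnun
:: ok
% keep.newfold p=/crosnun/sag
:: ok
% keep.inscribe p=/crosnun/sag/jedrus c=zested
:: created
% keep.cull p=/crosnun/sag/jedrus
:: ok
% keep.cull p=/crosnun/sag
:: ok
% keep.inscribe p=/crosnun/hofund c=ce
:: created
% keep.newfold p=/bribost/prosna
:: ok
% recast.asunit v=-8322 u_from=KiB u_to=MiB
:: -4161/512
% recast.asunit v=-3185 u_from=kg u_to=g
:: -3185000
% keep.cull p=/gistade
:: ok
% recast.asunit v=36 u_from=yd u_to=km
:: 10287/312500
% recast.asunit v=679 u_from=MB u_to=KiB
:: 10609375/16

Answer: {bribost/, crosnun/, crosnun/sag/, dreflust=tep, gistade=detraz, smopre=fum}


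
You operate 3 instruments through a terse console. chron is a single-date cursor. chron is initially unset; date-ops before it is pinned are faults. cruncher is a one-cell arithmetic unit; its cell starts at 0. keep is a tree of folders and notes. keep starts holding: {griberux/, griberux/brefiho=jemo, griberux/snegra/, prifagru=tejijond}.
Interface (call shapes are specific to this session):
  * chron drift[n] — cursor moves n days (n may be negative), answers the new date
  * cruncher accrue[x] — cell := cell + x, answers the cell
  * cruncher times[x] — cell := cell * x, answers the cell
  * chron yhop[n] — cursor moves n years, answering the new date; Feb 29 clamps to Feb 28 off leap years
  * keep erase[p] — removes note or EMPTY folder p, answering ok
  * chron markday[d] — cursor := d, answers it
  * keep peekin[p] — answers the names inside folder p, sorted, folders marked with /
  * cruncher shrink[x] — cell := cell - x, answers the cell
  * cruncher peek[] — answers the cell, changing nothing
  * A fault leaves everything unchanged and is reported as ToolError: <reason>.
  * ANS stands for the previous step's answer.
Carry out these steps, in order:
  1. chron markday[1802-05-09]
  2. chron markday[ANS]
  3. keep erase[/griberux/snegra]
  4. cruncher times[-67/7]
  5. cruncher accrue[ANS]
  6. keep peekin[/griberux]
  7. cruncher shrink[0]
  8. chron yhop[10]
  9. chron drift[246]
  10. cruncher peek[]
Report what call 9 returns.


Answer: 1813-01-10

Derivation:
Then chron markday(d→1802-05-09), and see 1802-05-09.
I invoke chron markday(d→ANS), which returns 1802-05-09.
Then keep erase(p→/griberux/snegra), and see ok.
I invoke cruncher times(x→-67/7), and observe 0.
Then cruncher accrue(x→ANS), which returns 0.
I invoke keep peekin(p→/griberux), giving [brefiho].
Then cruncher shrink(x→0), giving 0.
I try chron yhop(n→10), and get 1812-05-09.
Invoking chron drift(n→246), → 1813-01-10.
I invoke cruncher peek(), which returns 0.


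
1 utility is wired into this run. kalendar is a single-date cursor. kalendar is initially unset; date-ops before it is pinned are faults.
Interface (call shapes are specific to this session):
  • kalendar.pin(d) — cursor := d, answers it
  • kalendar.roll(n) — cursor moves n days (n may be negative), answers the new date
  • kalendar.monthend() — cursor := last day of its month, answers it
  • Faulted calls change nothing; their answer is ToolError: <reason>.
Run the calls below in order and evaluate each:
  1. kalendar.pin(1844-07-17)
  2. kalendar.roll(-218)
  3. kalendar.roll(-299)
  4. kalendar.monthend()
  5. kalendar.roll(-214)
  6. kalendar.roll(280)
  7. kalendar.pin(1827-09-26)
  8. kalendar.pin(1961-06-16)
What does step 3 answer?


$ pin d: 1844-07-17
[out] 1844-07-17
$ roll n: -218
[out] 1843-12-12
$ roll n: -299
[out] 1843-02-16
$ monthend
[out] 1843-02-28
$ roll n: -214
[out] 1842-07-29
$ roll n: 280
[out] 1843-05-05
$ pin d: 1827-09-26
[out] 1827-09-26
$ pin d: 1961-06-16
[out] 1961-06-16

Answer: 1843-02-16


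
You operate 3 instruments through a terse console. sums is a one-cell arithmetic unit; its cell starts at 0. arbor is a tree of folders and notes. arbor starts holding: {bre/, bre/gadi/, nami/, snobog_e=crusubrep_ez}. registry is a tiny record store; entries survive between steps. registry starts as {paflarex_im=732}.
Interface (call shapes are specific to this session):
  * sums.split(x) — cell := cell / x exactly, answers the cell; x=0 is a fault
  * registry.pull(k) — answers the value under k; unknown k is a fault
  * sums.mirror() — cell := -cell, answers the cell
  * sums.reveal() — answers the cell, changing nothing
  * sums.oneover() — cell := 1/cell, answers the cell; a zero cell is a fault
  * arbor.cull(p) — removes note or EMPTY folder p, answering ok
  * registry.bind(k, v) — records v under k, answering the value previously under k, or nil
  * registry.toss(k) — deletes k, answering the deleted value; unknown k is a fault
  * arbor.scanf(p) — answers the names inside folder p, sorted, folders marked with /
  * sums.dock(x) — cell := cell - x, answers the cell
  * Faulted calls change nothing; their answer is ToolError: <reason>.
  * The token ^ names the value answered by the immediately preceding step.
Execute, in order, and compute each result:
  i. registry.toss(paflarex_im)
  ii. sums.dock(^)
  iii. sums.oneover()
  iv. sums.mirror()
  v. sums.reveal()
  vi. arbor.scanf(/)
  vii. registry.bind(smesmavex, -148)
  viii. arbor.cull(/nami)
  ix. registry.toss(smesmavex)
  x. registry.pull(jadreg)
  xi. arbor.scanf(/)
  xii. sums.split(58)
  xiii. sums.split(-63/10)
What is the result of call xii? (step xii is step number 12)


Answer: 1/42456

Derivation:
→ registry.toss(k='paflarex_im')
← 732
→ sums.dock(x='^')
← -732
→ sums.oneover()
← -1/732
→ sums.mirror()
← 1/732
→ sums.reveal()
← 1/732
→ arbor.scanf(p='/')
← [bre/, nami/, snobog_e]
→ registry.bind(k='smesmavex', v='-148')
← nil
→ arbor.cull(p='/nami')
← ok
→ registry.toss(k='smesmavex')
← -148
→ registry.pull(k='jadreg')
← ToolError: no such key jadreg
→ arbor.scanf(p='/')
← [bre/, snobog_e]
→ sums.split(x='58')
← 1/42456
→ sums.split(x='-63/10')
← -5/1337364


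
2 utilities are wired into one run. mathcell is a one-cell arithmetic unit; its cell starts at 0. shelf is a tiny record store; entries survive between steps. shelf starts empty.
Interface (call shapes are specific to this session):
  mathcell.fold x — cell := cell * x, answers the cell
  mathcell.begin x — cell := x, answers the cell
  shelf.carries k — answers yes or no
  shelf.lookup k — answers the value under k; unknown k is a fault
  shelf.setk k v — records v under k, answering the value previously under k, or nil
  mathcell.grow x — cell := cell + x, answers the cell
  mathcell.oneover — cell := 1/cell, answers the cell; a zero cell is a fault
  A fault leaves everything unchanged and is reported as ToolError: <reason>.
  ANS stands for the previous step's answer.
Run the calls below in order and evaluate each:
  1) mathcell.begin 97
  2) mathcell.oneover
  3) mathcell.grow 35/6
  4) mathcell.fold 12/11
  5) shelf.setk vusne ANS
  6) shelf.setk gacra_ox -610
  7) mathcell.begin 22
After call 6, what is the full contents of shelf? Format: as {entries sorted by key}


-> begin(x: 97)
<- 97
-> oneover()
<- 1/97
-> grow(x: 35/6)
<- 3401/582
-> fold(x: 12/11)
<- 6802/1067
-> setk(k: vusne, v: ANS)
<- nil
-> setk(k: gacra_ox, v: -610)
<- nil
-> begin(x: 22)
<- 22

Answer: {gacra_ox=-610, vusne=6802/1067}
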